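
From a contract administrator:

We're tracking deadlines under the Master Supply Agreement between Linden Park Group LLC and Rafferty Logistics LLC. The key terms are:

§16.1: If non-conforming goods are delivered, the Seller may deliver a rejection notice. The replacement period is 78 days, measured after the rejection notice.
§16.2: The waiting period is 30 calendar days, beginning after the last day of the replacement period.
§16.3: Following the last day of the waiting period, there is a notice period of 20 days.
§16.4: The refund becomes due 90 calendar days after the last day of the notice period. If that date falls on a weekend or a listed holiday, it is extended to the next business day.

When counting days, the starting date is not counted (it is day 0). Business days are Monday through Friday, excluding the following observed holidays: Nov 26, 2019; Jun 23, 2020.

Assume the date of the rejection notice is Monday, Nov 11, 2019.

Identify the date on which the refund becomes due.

Jun 16, 2020

The last day of the replacement period: Nov 11, 2019 + 78 days = Jan 28, 2020.
Adding 30 calendar days to Jan 28, 2020 gives Feb 27, 2020, which is the last day of the waiting period.
Adding 20 calendar days to Feb 27, 2020 gives Mar 18, 2020, which is the last day of the notice period.
The date on which the refund becomes due: 90 calendar days after Mar 18, 2020 is Jun 16, 2020. Jun 16, 2020 is a Tuesday and is not a listed holiday, so no roll-forward applies.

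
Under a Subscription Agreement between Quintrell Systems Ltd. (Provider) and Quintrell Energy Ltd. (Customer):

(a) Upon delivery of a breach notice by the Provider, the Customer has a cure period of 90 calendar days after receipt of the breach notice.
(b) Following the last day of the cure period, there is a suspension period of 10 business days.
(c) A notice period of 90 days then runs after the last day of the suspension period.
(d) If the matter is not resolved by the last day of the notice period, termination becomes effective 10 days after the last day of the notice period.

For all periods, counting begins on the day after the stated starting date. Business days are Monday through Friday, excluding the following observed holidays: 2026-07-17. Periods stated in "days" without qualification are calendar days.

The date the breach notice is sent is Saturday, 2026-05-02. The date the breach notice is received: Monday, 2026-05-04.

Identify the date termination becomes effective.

The last day of the cure period: 2026-05-04 + 90 days = 2026-08-02.
From Sunday, 2026-08-02, 10 business days (Aug 3, Aug 4, Aug 5, Aug 6, Aug 7, Aug 10, Aug 11, Aug 12, Aug 13, Aug 14, skipping weekends) brings us to Friday, 2026-08-14, which is the last day of the suspension period.
The last day of the notice period: 90 calendar days after 2026-08-14 is 2026-11-12.
The date termination becomes effective: 10 calendar days after 2026-11-12 is 2026-11-22.

2026-11-22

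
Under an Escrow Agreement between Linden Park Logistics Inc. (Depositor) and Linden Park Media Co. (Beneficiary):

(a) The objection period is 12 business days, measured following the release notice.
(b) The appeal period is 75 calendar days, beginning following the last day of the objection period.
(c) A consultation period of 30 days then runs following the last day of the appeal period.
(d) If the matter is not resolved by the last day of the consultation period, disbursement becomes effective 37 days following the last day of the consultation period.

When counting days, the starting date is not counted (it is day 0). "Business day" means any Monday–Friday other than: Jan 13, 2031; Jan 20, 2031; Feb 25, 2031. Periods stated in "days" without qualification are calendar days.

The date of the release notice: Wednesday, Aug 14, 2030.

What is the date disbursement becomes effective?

The last day of the objection period: counting 12 business days from Wednesday, Aug 14, 2030 (Aug 15, Aug 16, Aug 19, Aug 20, …, Aug 28, Aug 29, Aug 30, skipping weekends) reaches Friday, Aug 30, 2030.
The last day of the appeal period: 75 calendar days after Aug 30, 2030 is Nov 13, 2030.
The last day of the consultation period: Nov 13, 2030 + 30 days = Dec 13, 2030.
The date disbursement becomes effective: Dec 13, 2030 + 37 days = Jan 19, 2031.

Jan 19, 2031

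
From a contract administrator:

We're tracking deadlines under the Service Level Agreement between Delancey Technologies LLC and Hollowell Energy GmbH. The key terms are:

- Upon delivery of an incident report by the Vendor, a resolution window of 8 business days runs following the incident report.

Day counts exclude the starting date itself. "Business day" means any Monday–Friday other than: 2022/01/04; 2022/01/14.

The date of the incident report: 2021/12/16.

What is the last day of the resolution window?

2021/12/28

From Thursday, 2021/12/16, 8 business days (Dec 17, Dec 20, Dec 21, Dec 22, Dec 23, Dec 24, Dec 27, Dec 28, skipping weekends) brings us to Tuesday, 2021/12/28, which is the last day of the resolution window.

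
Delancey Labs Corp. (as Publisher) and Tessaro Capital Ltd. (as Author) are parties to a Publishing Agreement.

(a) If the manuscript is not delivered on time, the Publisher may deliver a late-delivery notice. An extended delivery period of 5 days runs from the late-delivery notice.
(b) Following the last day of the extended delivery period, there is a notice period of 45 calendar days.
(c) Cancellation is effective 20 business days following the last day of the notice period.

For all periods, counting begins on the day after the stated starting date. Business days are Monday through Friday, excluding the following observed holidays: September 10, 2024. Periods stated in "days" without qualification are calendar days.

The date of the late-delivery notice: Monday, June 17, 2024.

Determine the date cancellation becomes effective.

September 3, 2024

The last day of the extended delivery period: 5 calendar days after June 17, 2024 is June 22, 2024.
The last day of the notice period: June 22, 2024 + 45 days = August 6, 2024.
From Tuesday, August 6, 2024, 20 business days (Aug 7, Aug 8, Aug 9, Aug 12, …, Aug 30, Sep 2, Sep 3, skipping weekends) brings us to Tuesday, September 3, 2024, which is the date cancellation becomes effective.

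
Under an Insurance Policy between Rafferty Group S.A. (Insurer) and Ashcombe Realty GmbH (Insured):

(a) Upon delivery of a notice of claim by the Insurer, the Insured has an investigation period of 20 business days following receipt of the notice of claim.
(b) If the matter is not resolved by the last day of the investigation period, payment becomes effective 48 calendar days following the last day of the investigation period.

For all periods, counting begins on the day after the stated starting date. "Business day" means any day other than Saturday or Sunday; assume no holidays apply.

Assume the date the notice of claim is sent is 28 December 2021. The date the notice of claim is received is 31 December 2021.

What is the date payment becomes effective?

17 March 2022

From Friday, 31 December 2021, 20 business days (Jan 3, Jan 4, Jan 5, Jan 6, …, Jan 26, Jan 27, Jan 28, skipping weekends) brings us to Friday, 28 January 2022, which is the last day of the investigation period.
The date payment becomes effective: 48 calendar days after 28 January 2022 is 17 March 2022.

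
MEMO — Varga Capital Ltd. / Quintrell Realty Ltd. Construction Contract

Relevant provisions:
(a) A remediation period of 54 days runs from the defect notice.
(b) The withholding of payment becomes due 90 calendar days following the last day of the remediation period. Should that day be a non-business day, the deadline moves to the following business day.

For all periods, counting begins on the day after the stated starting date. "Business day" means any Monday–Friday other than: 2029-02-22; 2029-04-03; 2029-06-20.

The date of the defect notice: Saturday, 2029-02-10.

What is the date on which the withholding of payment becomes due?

2029-07-04

The last day of the remediation period: 54 calendar days after 2029-02-10 is 2029-04-05.
Adding 90 calendar days to 2029-04-05 gives 2029-07-04, which is the date on which the withholding of payment becomes due. 2029-07-04 is a Wednesday and is not a listed holiday, so no roll-forward applies.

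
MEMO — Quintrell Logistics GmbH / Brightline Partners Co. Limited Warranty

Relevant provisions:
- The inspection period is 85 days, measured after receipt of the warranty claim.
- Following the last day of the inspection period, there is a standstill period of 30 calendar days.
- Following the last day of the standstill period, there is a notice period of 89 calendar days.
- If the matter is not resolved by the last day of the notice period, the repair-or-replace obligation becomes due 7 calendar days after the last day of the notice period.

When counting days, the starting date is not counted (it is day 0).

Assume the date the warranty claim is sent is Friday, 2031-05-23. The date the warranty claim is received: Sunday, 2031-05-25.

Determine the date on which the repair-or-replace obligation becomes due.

2031-12-22

The last day of the inspection period: 2031-05-25 + 85 days = 2031-08-18.
The last day of the standstill period: 2031-08-18 + 30 days = 2031-09-17.
The last day of the notice period: 2031-09-17 + 89 days = 2031-12-15.
Adding 7 calendar days to 2031-12-15 gives 2031-12-22, which is the date on which the repair-or-replace obligation becomes due.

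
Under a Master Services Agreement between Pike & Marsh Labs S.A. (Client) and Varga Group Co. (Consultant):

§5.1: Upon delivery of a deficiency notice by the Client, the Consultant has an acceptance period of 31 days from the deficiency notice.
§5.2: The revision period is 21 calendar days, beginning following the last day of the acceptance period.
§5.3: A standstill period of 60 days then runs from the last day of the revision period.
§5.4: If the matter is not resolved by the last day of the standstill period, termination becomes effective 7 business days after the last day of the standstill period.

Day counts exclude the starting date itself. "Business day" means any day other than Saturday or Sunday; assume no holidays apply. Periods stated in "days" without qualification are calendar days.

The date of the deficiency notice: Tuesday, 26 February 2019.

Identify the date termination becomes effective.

27 June 2019

The last day of the acceptance period: 31 calendar days after 26 February 2019 is 29 March 2019.
The last day of the revision period: 29 March 2019 + 21 days = 19 April 2019.
The last day of the standstill period: 19 April 2019 + 60 days = 18 June 2019.
From Tuesday, 18 June 2019, 7 business days (Jun 19, Jun 20, Jun 21, Jun 24, Jun 25, Jun 26, Jun 27, skipping weekends) brings us to Thursday, 27 June 2019, which is the date termination becomes effective.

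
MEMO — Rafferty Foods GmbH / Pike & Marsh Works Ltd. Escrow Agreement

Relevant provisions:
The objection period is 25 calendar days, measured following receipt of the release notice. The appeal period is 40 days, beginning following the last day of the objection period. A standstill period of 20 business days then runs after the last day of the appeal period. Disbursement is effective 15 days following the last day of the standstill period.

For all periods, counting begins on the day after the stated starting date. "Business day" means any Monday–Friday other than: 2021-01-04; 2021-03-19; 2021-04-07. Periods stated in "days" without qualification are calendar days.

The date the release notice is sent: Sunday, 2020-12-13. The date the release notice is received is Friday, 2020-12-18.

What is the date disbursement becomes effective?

The last day of the objection period: 25 calendar days after 2020-12-18 is 2021-01-12.
The last day of the appeal period: 2021-01-12 + 40 days = 2021-02-21.
From Sunday, 2021-02-21, 20 business days (Feb 22, Feb 23, Feb 24, Feb 25, …, Mar 17, Mar 18, Mar 22, skipping weekends and the listed holiday on Mar 19) brings us to Monday, 2021-03-22, which is the last day of the standstill period.
The date disbursement becomes effective: 2021-03-22 + 15 days = 2021-04-06.

2021-04-06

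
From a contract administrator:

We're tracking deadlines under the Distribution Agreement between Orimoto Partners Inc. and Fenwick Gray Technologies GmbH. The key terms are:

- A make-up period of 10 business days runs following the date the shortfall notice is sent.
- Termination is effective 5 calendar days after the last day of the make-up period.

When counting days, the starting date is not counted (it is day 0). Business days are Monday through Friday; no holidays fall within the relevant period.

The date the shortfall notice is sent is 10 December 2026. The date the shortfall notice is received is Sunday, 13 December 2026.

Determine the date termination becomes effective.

29 December 2026

From Thursday, 10 December 2026, 10 business days (Dec 11, Dec 14, Dec 15, Dec 16, Dec 17, Dec 18, Dec 21, Dec 22, Dec 23, Dec 24, skipping weekends) brings us to Thursday, 24 December 2026, which is the last day of the make-up period.
Adding 5 calendar days to 24 December 2026 gives 29 December 2026, which is the date termination becomes effective.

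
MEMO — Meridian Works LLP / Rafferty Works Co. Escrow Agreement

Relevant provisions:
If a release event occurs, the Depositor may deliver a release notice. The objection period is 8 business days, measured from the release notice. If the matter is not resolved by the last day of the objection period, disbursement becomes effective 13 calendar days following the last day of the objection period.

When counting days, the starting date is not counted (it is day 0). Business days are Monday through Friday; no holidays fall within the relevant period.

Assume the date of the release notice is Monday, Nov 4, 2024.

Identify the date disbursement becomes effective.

From Monday, Nov 4, 2024, 8 business days (Nov 5, Nov 6, Nov 7, Nov 8, Nov 11, Nov 12, Nov 13, Nov 14, skipping weekends) brings us to Thursday, Nov 14, 2024, which is the last day of the objection period.
The date disbursement becomes effective: 13 calendar days after Nov 14, 2024 is Nov 27, 2024.

Nov 27, 2024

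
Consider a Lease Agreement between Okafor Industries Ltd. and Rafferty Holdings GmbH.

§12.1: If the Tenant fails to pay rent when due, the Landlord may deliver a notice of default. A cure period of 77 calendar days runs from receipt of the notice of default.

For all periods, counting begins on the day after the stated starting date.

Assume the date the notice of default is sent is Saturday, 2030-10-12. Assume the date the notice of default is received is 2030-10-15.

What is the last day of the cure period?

Adding 77 calendar days to 2030-10-15 gives 2030-12-31, which is the last day of the cure period.

2030-12-31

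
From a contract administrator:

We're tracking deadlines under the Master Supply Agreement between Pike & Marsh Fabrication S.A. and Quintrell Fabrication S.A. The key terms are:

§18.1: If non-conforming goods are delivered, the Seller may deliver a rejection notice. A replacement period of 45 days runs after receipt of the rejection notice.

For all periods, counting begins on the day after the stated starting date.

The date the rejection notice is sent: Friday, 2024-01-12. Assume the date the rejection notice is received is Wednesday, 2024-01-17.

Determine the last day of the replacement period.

The last day of the replacement period: 2024-01-17 + 45 days = 2024-03-02.

2024-03-02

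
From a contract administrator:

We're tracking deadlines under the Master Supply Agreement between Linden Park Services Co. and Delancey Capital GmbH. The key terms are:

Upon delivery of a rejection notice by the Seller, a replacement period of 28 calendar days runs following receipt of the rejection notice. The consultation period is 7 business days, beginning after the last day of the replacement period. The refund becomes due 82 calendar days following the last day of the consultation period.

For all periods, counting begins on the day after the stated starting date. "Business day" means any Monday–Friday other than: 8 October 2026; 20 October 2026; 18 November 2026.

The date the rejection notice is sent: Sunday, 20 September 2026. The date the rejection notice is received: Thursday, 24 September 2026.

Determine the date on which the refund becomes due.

Adding 28 calendar days to 24 September 2026 gives 22 October 2026, which is the last day of the replacement period.
The last day of the consultation period: counting 7 business days from Thursday, 22 October 2026 (Oct 23, Oct 26, Oct 27, Oct 28, Oct 29, Oct 30, Nov 2, skipping weekends) reaches Monday, 2 November 2026.
The date on which the refund becomes due: 2 November 2026 + 82 days = 23 January 2027.

23 January 2027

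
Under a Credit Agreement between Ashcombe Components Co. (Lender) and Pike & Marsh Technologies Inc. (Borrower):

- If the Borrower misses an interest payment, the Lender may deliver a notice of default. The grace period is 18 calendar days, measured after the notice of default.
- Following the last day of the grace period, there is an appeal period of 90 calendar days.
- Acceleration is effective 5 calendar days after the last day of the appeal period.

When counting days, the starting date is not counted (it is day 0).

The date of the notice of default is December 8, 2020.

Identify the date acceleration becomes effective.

The last day of the grace period: 18 calendar days after December 8, 2020 is December 26, 2020.
Adding 90 calendar days to December 26, 2020 gives March 26, 2021, which is the last day of the appeal period.
Adding 5 calendar days to March 26, 2021 gives March 31, 2021, which is the date acceleration becomes effective.

March 31, 2021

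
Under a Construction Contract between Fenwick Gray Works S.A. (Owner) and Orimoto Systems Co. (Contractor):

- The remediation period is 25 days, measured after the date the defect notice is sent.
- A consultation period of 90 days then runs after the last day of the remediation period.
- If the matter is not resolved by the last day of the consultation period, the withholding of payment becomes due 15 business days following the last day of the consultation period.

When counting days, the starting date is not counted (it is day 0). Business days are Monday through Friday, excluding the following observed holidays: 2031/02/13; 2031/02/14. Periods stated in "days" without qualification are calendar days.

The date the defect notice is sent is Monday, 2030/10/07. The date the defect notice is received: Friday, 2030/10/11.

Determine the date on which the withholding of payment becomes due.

Adding 25 calendar days to 2030/10/07 gives 2030/11/01, which is the last day of the remediation period.
The last day of the consultation period: 90 calendar days after 2030/11/01 is 2031/01/30.
From Thursday, 2031/01/30, 15 business days (Jan 31, Feb 3, Feb 4, Feb 5, …, Feb 20, Feb 21, Feb 24, skipping weekends and the listed holidays on Feb 13, Feb 14) brings us to Monday, 2031/02/24, which is the date on which the withholding of payment becomes due.

2031/02/24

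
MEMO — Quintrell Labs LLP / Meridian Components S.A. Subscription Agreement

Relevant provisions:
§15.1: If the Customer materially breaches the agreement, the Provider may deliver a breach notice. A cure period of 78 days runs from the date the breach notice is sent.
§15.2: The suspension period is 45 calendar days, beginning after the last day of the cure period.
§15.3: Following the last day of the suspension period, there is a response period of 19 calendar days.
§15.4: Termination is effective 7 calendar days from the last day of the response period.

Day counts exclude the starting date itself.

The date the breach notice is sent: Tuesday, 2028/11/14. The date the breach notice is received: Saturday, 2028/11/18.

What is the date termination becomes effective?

2029/04/12

Adding 78 calendar days to 2028/11/14 gives 2029/01/31, which is the last day of the cure period.
Adding 45 calendar days to 2029/01/31 gives 2029/03/17, which is the last day of the suspension period.
The last day of the response period: 2029/03/17 + 19 days = 2029/04/05.
The date termination becomes effective: 2029/04/05 + 7 days = 2029/04/12.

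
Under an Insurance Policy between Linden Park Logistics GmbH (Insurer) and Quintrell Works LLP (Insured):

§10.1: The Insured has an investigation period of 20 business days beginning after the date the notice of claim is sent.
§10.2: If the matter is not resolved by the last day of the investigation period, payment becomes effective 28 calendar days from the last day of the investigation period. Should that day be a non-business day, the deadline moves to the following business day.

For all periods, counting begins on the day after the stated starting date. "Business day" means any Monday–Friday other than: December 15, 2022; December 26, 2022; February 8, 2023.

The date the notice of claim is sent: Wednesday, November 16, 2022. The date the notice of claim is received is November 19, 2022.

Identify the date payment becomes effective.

January 11, 2023

From Wednesday, November 16, 2022, 20 business days (Nov 17, Nov 18, Nov 21, Nov 22, …, Dec 12, Dec 13, Dec 14, skipping weekends) brings us to Wednesday, December 14, 2022, which is the last day of the investigation period.
The date payment becomes effective: December 14, 2022 + 28 days = January 11, 2023. January 11, 2023 is a Wednesday and is not a listed holiday, so no roll-forward applies.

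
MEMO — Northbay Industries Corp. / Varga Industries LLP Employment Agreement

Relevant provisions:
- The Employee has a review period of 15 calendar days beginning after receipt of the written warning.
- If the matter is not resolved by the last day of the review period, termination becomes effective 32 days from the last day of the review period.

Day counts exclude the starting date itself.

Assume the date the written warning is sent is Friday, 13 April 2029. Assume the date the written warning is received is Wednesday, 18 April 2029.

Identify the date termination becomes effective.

4 June 2029

Adding 15 calendar days to 18 April 2029 gives 3 May 2029, which is the last day of the review period.
Adding 32 calendar days to 3 May 2029 gives 4 June 2029, which is the date termination becomes effective.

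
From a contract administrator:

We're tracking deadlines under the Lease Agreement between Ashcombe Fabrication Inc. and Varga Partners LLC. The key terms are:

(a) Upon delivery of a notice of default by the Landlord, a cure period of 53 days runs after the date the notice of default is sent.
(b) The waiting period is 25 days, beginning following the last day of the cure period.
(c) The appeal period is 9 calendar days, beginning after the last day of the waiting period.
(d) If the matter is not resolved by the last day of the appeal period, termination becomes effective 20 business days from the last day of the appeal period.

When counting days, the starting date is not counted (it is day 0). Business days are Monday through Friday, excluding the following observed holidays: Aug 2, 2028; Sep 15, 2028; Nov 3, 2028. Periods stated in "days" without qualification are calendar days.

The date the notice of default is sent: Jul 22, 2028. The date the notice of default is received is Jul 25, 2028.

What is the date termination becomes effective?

Adding 53 calendar days to Jul 22, 2028 gives Sep 13, 2028, which is the last day of the cure period.
Adding 25 calendar days to Sep 13, 2028 gives Oct 8, 2028, which is the last day of the waiting period.
The last day of the appeal period: 9 calendar days after Oct 8, 2028 is Oct 17, 2028.
The date termination becomes effective: 20 business days after Tuesday, Oct 17, 2028, skipping weekends and the listed holiday on Nov 3 — Oct 18, Oct 19, Oct 20, Oct 23, …, Nov 13, Nov 14, Nov 15 — lands on Wednesday, Nov 15, 2028.

Nov 15, 2028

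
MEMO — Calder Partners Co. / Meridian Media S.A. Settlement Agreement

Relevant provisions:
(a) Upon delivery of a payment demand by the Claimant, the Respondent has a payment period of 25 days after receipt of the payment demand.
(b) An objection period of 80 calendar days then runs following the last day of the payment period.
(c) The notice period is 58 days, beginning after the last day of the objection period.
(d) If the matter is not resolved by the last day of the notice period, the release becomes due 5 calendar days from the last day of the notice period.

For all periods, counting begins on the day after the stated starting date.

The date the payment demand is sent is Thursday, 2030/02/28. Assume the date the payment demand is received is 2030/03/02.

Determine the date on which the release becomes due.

2030/08/17

Adding 25 calendar days to 2030/03/02 gives 2030/03/27, which is the last day of the payment period.
The last day of the objection period: 80 calendar days after 2030/03/27 is 2030/06/15.
The last day of the notice period: 2030/06/15 + 58 days = 2030/08/12.
The date on which the release becomes due: 2030/08/12 + 5 days = 2030/08/17.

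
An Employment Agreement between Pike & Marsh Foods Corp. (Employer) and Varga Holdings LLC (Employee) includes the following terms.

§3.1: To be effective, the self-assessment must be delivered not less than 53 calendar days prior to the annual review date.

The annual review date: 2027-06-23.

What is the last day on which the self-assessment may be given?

2027-06-23 minus 53 days is 2027-05-01.

2027-05-01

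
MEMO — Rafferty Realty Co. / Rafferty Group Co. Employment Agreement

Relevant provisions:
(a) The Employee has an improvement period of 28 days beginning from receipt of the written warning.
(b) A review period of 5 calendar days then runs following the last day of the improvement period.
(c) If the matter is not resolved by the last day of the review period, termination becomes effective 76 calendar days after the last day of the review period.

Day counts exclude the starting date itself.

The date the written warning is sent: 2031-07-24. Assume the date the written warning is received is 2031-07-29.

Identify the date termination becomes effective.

2031-11-15

The last day of the improvement period: 28 calendar days after 2031-07-29 is 2031-08-26.
The last day of the review period: 2031-08-26 + 5 days = 2031-08-31.
The date termination becomes effective: 76 calendar days after 2031-08-31 is 2031-11-15.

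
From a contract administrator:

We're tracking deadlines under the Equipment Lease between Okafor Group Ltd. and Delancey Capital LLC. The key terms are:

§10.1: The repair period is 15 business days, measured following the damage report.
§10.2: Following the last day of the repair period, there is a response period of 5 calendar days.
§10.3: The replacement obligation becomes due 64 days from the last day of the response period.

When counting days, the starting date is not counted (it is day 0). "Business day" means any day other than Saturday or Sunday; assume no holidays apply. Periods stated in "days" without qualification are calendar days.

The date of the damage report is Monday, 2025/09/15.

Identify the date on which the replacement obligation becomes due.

2025/12/14

The last day of the repair period: 15 business days after Monday, 2025/09/15, skipping weekends — Sep 16, Sep 17, Sep 18, Sep 19, …, Oct 2, Oct 3, Oct 6 — lands on Monday, 2025/10/06.
The last day of the response period: 5 calendar days after 2025/10/06 is 2025/10/11.
Adding 64 calendar days to 2025/10/11 gives 2025/12/14, which is the date on which the replacement obligation becomes due.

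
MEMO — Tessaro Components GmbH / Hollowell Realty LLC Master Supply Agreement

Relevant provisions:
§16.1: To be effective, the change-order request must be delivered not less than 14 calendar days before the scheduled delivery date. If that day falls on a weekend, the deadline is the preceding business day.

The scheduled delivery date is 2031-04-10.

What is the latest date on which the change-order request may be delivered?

2031-04-10 minus 14 days is 2031-03-27. That is a Thursday, so no adjustment is needed.

2031-03-27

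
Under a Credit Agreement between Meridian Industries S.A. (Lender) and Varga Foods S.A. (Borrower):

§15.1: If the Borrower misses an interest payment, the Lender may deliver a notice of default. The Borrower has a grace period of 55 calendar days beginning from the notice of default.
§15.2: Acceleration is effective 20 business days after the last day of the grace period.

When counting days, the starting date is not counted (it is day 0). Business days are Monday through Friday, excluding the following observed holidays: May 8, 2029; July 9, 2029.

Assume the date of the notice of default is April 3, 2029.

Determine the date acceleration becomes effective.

June 25, 2029

Adding 55 calendar days to April 3, 2029 gives May 28, 2029, which is the last day of the grace period.
From Monday, May 28, 2029, 20 business days (May 29, May 30, May 31, Jun 1, …, Jun 21, Jun 22, Jun 25, skipping weekends) brings us to Monday, June 25, 2029, which is the date acceleration becomes effective.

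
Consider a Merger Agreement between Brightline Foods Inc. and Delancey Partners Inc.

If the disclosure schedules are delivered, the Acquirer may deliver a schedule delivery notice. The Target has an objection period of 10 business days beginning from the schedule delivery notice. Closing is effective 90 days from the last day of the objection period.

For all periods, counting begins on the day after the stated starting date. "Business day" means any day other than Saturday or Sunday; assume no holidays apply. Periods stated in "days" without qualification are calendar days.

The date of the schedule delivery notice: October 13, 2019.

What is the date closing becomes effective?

From Sunday, October 13, 2019, 10 business days (Oct 14, Oct 15, Oct 16, Oct 17, Oct 18, Oct 21, Oct 22, Oct 23, Oct 24, Oct 25, skipping weekends) brings us to Friday, October 25, 2019, which is the last day of the objection period.
Adding 90 calendar days to October 25, 2019 gives January 23, 2020, which is the date closing becomes effective.

January 23, 2020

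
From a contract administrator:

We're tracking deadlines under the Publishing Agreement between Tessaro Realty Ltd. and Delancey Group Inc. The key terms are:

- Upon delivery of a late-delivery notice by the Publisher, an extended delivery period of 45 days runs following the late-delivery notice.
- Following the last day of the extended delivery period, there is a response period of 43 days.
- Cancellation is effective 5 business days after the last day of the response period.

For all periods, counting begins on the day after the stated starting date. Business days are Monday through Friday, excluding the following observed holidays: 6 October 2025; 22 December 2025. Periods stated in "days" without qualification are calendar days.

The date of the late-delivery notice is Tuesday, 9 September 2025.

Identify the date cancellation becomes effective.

12 December 2025

The last day of the extended delivery period: 9 September 2025 + 45 days = 24 October 2025.
The last day of the response period: 43 calendar days after 24 October 2025 is 6 December 2025.
From Saturday, 6 December 2025, 5 business days (Dec 8, Dec 9, Dec 10, Dec 11, Dec 12, skipping weekends) brings us to Friday, 12 December 2025, which is the date cancellation becomes effective.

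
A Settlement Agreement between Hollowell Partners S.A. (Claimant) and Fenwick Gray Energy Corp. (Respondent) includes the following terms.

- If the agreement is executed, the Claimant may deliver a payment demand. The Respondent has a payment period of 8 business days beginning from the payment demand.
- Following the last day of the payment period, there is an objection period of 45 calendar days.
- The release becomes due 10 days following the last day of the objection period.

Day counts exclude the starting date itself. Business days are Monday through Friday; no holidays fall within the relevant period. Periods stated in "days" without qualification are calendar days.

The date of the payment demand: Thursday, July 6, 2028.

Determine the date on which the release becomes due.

The last day of the payment period: counting 8 business days from Thursday, July 6, 2028 (Jul 7, Jul 10, Jul 11, Jul 12, Jul 13, Jul 14, Jul 17, Jul 18, skipping weekends) reaches Tuesday, July 18, 2028.
Adding 45 calendar days to July 18, 2028 gives September 1, 2028, which is the last day of the objection period.
The date on which the release becomes due: 10 calendar days after September 1, 2028 is September 11, 2028.

September 11, 2028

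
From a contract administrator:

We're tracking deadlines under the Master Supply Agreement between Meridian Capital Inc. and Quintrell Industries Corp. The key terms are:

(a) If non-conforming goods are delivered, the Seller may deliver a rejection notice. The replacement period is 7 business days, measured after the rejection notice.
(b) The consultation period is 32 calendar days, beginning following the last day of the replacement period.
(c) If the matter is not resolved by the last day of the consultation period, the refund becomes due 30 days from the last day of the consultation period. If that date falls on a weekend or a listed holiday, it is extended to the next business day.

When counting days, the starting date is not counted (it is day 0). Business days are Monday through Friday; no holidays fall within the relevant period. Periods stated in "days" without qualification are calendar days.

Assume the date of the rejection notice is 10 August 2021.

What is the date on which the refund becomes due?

The last day of the replacement period: 7 business days after Tuesday, 10 August 2021, skipping weekends — Aug 11, Aug 12, Aug 13, Aug 16, Aug 17, Aug 18, Aug 19 — lands on Thursday, 19 August 2021.
The last day of the consultation period: 32 calendar days after 19 August 2021 is 20 September 2021.
The date on which the refund becomes due: 30 calendar days after 20 September 2021 is 20 October 2021. 20 October 2021 is a Wednesday, so no roll-forward applies.

20 October 2021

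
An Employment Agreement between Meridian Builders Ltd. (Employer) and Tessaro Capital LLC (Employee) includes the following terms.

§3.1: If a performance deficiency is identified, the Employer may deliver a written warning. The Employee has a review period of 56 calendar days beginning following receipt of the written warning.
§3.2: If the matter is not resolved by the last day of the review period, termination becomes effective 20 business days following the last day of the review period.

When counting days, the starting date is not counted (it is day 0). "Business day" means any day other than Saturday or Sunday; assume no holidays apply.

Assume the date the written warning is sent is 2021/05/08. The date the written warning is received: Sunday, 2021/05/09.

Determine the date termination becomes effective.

The last day of the review period: 56 calendar days after 2021/05/09 is 2021/07/04.
The date termination becomes effective: counting 20 business days from Sunday, 2021/07/04 (Jul 5, Jul 6, Jul 7, Jul 8, …, Jul 28, Jul 29, Jul 30, skipping weekends) reaches Friday, 2021/07/30.

2021/07/30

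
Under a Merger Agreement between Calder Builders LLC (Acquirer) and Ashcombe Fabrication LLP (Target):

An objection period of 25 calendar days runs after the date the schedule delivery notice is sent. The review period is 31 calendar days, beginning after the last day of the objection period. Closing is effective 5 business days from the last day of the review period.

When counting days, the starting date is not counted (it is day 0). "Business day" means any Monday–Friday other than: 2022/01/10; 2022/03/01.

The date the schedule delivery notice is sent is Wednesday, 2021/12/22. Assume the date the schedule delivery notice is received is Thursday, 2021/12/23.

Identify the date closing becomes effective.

The last day of the objection period: 2021/12/22 + 25 days = 2022/01/16.
The last day of the review period: 31 calendar days after 2022/01/16 is 2022/02/16.
From Wednesday, 2022/02/16, 5 business days (Feb 17, Feb 18, Feb 21, Feb 22, Feb 23, skipping weekends) brings us to Wednesday, 2022/02/23, which is the date closing becomes effective.

2022/02/23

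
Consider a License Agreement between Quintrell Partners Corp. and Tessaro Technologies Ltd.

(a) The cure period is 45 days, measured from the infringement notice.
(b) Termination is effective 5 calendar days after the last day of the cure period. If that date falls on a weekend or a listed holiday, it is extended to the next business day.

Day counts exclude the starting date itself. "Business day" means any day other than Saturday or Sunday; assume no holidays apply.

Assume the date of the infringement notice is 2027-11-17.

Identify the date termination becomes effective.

The last day of the cure period: 2027-11-17 + 45 days = 2028-01-01.
Adding 5 calendar days to 2028-01-01 gives 2028-01-06, which is the date termination becomes effective. 2028-01-06 is a Thursday, so no roll-forward applies.

2028-01-06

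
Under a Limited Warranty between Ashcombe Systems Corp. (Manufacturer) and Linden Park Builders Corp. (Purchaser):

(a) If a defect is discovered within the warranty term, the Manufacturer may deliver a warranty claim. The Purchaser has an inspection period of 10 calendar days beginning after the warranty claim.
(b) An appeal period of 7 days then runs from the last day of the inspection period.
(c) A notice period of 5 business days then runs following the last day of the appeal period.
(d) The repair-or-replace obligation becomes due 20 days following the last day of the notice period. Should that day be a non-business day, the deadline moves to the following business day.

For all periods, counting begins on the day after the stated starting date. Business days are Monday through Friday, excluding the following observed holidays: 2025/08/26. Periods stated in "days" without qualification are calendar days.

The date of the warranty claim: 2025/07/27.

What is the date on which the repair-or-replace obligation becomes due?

The last day of the inspection period: 2025/07/27 + 10 days = 2025/08/06.
The last day of the appeal period: 2025/08/06 + 7 days = 2025/08/13.
The last day of the notice period: counting 5 business days from Wednesday, 2025/08/13 (Aug 14, Aug 15, Aug 18, Aug 19, Aug 20, skipping weekends) reaches Wednesday, 2025/08/20.
Adding 20 calendar days to 2025/08/20 gives 2025/09/09, which is the date on which the repair-or-replace obligation becomes due. 2025/09/09 is a Tuesday and is not a listed holiday, so no roll-forward applies.

2025/09/09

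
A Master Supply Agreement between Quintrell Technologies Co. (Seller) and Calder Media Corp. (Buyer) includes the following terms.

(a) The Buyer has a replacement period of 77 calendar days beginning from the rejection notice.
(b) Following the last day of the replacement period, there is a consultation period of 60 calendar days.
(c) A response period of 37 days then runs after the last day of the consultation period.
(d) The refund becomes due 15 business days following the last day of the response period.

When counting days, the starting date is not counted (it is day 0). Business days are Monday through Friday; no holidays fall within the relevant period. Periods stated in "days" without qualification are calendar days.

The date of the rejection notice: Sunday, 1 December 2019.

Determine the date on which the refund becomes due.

The last day of the replacement period: 77 calendar days after 1 December 2019 is 16 February 2020.
The last day of the consultation period: 16 February 2020 + 60 days = 16 April 2020.
The last day of the response period: 37 calendar days after 16 April 2020 is 23 May 2020.
The date on which the refund becomes due: counting 15 business days from Saturday, 23 May 2020 (May 25, May 26, May 27, May 28, …, Jun 10, Jun 11, Jun 12, skipping weekends) reaches Friday, 12 June 2020.

12 June 2020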